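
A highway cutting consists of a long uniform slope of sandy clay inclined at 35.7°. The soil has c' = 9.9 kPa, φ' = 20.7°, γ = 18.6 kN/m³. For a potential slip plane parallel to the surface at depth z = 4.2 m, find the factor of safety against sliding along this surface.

FS = 0.79

For an infinite slope with a slip plane parallel to the surface (no pore pressure): FS = [c' + γz cos²β tanφ'] / [γz sinβ cosβ].
γz = 18.6·4.2 = 78.12 kN/m²
Numerator = 9.9 + 78.12·cos²35.7°·tan20.7° = 9.9 + 78.12·0.6595·0.3779 = 29.367 kPa
Denominator = 78.12·sin35.7°·cos35.7° = 78.12·0.5835·0.8121 = 37.020 kPa
FS = 29.367 / 37.020 = 0.793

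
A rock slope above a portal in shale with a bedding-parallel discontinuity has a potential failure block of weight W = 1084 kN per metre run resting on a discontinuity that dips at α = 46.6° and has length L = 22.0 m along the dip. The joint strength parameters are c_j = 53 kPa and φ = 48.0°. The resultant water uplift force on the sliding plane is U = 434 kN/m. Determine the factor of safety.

FS = 1.92

Resolving the block weight along and normal to the plane and applying the Mohr–Coulomb strength on the joint:
N' = W cosα − U = 1084·cos46.6° − 434 = 310.8 kN/m
Driving force T = W sinα = 1084·sin46.6° = 787.6 kN/m
Resisting force R = c_j·L + N'·tanφ = 53·22.0 + 310.8·tan48.0° = 1166.0 + 345.2 = 1511.2 kN/m
FS = R / T = 1511.2 / 787.6 = 1.919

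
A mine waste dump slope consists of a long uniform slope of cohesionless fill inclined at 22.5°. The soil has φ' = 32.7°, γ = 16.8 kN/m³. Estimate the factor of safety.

FS = 1.55

For a dry cohesionless infinite slope the factor of safety is FS = tanφ' / tanβ.
FS = tan32.7° / tan22.5° = 0.6420 / 0.4142 = 1.550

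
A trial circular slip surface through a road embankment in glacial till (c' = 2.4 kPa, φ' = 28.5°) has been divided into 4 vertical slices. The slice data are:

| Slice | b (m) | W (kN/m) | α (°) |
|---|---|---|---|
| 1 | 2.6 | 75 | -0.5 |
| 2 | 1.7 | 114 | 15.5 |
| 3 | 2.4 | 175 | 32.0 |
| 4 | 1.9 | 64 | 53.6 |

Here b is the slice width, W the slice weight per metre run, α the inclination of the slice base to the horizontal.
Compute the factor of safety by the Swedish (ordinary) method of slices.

FS = 1.30

Ordinary method of slices: FS = Σ[c'·Δl_i + (W_i cosα_i)·tanφ'] / Σ W_i sinα_i, with Δl_i = b_i / cosα_i.
Slice 1: Δl = 2.6/cos(-0.5°) = 2.600 m; N'_1 = 75·cos(-0.5°) = 75.0; c'Δl = 6.24; W sinα = -0.7
Slice 2: Δl = 1.7/cos15.5° = 1.764 m; N'_2 = 114·cos15.5° = 109.9; c'Δl = 4.23; W sinα = 30.5
Slice 3: Δl = 2.4/cos32.0° = 2.830 m; N'_3 = 175·cos32.0° = 148.4; c'Δl = 6.79; W sinα = 92.7
Slice 4: Δl = 1.9/cos53.6° = 3.202 m; N'_4 = 64·cos53.6° = 38.0; c'Δl = 7.68; W sinα = 51.5
Σc'Δl = 25.0 kN/m; ΣN' = 371.2 kN/m; ΣW sinα = 174.1 kN/m
Resisting = 25.0 + 371.2·tan28.5° = 25.0 + 201.6 = 226.5 kN/m
FS = 226.5 / 174.1 = 1.301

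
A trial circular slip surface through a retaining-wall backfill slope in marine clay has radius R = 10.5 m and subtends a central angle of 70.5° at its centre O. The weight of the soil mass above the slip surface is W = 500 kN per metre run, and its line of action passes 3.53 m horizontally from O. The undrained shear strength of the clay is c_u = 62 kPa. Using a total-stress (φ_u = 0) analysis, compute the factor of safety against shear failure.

Taking moments about the centre O, the resisting moment is provided by the undrained shear strength acting along the arc:
Arc length L_a = R·θ = 10.5·(70.5°·π/180) = 10.5·1.2305 = 12.92 m
M_R = c_u·L_a·R = 62·12.92·10.5 = 8410.8 kN·m/m
M_D = W·d = 500·3.53 = 1765.0 kN·m/m
FS = M_R / M_D = 8410.8 / 1765.0 = 4.765

FS = 4.77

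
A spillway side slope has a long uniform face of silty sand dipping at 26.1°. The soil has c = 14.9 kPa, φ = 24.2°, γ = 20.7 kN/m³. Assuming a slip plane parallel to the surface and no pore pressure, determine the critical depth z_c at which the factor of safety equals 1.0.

z_c = 22.05 m

Setting FS = 1.00 in FS = [c + γz cos²β tanφ] / [γz sinβ cosβ] and solving for z:
z = c / [γ cosβ (FS·sinβ − cosβ·tanφ)]
  = 14.9 / [20.7·cos26.1°·(1.00·sin26.1° − cos26.1°·tan24.2°)]
  = 14.9 / [20.7·0.8980·(1.00·0.4399 − 0.8980·0.4494)]
  = 14.9 / 0.6757 = 22.051 m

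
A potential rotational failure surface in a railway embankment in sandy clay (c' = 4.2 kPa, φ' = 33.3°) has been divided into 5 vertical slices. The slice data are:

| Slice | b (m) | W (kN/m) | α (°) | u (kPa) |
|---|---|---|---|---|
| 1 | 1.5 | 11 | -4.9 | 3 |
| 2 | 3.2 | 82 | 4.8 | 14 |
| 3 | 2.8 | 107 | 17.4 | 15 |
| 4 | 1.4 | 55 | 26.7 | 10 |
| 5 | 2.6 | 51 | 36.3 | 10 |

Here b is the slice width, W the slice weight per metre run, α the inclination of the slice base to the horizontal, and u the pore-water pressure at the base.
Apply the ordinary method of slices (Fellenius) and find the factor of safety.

Ordinary method of slices: FS = Σ[c'·Δl_i + (W_i cosα_i − u_i·Δl_i)·tanφ'] / Σ W_i sinα_i, with Δl_i = b_i / cosα_i.
Slice 1: Δl = 1.5/cos(-4.9°) = 1.506 m; N'_1 = 11·cos(-4.9°) − 3·1.506 = 6.4; c'Δl = 6.32; W sinα = -0.9
Slice 2: Δl = 3.2/cos4.8° = 3.211 m; N'_2 = 82·cos4.8° − 14·3.211 = 36.8; c'Δl = 13.49; W sinα = 6.9
Slice 3: Δl = 2.8/cos17.4° = 2.934 m; N'_3 = 107·cos17.4° − 15·2.934 = 58.1; c'Δl = 12.32; W sinα = 32.0
Slice 4: Δl = 1.4/cos26.7° = 1.567 m; N'_4 = 55·cos26.7° − 10·1.567 = 33.5; c'Δl = 6.58; W sinα = 24.7
Slice 5: Δl = 2.6/cos36.3° = 3.226 m; N'_5 = 51·cos36.3° − 10·3.226 = 8.8; c'Δl = 13.55; W sinα = 30.2
Σc'Δl = 52.3 kN/m; ΣN' = 143.6 kN/m; ΣW sinα = 92.8 kN/m
Resisting = 52.3 + 143.6·tan33.3° = 52.3 + 94.3 = 146.6 kN/m
FS = 146.6 / 92.8 = 1.579

FS = 1.58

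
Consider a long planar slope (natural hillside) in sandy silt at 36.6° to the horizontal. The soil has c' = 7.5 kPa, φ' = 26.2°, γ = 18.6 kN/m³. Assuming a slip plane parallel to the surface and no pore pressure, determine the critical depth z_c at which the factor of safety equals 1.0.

Setting FS = 1.00 in FS = [c' + γz cos²β tanφ'] / [γz sinβ cosβ] and solving for z:
z = c' / [γ cosβ (FS·sinβ − cosβ·tanφ')]
  = 7.5 / [18.6·cos36.6°·(1.00·sin36.6° − cos36.6°·tan26.2°)]
  = 7.5 / [18.6·0.8028·(1.00·0.5962 − 0.8028·0.4921)]
  = 7.5 / 3.0042 = 2.496 m

z_c = 2.50 m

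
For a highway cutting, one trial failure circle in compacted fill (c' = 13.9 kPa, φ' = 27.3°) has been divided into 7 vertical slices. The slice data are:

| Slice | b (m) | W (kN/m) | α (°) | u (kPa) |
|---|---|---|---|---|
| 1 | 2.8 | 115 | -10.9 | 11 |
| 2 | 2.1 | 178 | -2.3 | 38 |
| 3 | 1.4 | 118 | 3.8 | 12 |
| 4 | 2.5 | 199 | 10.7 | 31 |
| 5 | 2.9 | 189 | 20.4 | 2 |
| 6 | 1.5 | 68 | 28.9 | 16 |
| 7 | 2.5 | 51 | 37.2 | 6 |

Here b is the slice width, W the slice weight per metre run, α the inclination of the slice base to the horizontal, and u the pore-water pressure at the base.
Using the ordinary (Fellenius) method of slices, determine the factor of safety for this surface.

FS = 3.82

Ordinary method of slices: FS = Σ[c'·Δl_i + (W_i cosα_i − u_i·Δl_i)·tanφ'] / Σ W_i sinα_i, with Δl_i = b_i / cosα_i.
Slice 1: Δl = 2.8/cos(-10.9°) = 2.851 m; N'_1 = 115·cos(-10.9°) − 11·2.851 = 81.6; c'Δl = 39.64; W sinα = -21.7
Slice 2: Δl = 2.1/cos(-2.3°) = 2.102 m; N'_2 = 178·cos(-2.3°) − 38·2.102 = 98.0; c'Δl = 29.21; W sinα = -7.1
Slice 3: Δl = 1.4/cos3.8° = 1.403 m; N'_3 = 118·cos3.8° − 12·1.403 = 100.9; c'Δl = 19.50; W sinα = 7.8
Slice 4: Δl = 2.5/cos10.7° = 2.544 m; N'_4 = 199·cos10.7° − 31·2.544 = 116.7; c'Δl = 35.36; W sinα = 36.9
Slice 5: Δl = 2.9/cos20.4° = 3.094 m; N'_5 = 189·cos20.4° − 2·3.094 = 171.0; c'Δl = 43.01; W sinα = 65.9
Slice 6: Δl = 1.5/cos28.9° = 1.713 m; N'_6 = 68·cos28.9° − 16·1.713 = 32.1; c'Δl = 23.82; W sinα = 32.9
Slice 7: Δl = 2.5/cos37.2° = 3.139 m; N'_7 = 51·cos37.2° − 6·3.139 = 21.8; c'Δl = 43.63; W sinα = 30.8
Σc'Δl = 234.2 kN/m; ΣN' = 622.0 kN/m; ΣW sinα = 145.5 kN/m
Resisting = 234.2 + 622.0·tan27.3° = 234.2 + 321.0 = 555.2 kN/m
FS = 555.2 / 145.5 = 3.817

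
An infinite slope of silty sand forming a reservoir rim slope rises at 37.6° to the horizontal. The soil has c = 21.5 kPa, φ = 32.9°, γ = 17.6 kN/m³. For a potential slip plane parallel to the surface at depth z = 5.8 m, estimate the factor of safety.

FS = 1.28

For an infinite slope with a slip plane parallel to the surface (no pore pressure): FS = [c + γz cos²β tanφ] / [γz sinβ cosβ].
γz = 17.6·5.8 = 102.08 kN/m²
Numerator = 21.5 + 102.08·cos²37.6°·tan32.9° = 21.5 + 102.08·0.6277·0.6469 = 62.954 kPa
Denominator = 102.08·sin37.6°·cos37.6° = 102.08·0.6101·0.7923 = 49.347 kPa
FS = 62.954 / 49.347 = 1.276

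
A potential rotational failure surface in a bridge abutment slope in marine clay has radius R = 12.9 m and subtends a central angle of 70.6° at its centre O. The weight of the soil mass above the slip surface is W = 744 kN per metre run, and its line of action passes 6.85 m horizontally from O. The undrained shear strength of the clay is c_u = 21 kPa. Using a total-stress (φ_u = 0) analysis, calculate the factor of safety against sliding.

Taking moments about the centre O, the resisting moment is provided by the undrained shear strength acting along the arc:
Arc length L_a = R·θ = 12.9·(70.6°·π/180) = 12.9·1.2322 = 15.90 m
M_R = c_u·L_a·R = 21·15.90·12.9 = 4306.1 kN·m/m
M_D = W·d = 744·6.85 = 5096.4 kN·m/m
FS = M_R / M_D = 4306.1 / 5096.4 = 0.845

FS = 0.84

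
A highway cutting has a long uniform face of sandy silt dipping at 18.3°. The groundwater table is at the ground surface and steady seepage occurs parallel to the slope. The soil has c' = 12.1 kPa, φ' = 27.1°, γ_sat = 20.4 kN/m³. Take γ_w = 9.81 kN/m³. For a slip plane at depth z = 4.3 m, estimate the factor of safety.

With seepage parallel to the slope and the water table at the surface, the effective normal stress on the slip plane uses the buoyant unit weight γ' = γ_sat − γ_w while the driving shear stress uses γ_sat:
FS = [c' + γ' z cos²β tanφ'] / [γ_sat z sinβ cosβ]
γ' = 20.4 − 9.81 = 10.59 kN/m³
Numerator = 12.1 + 10.59·4.3·cos²18.3°·tan27.1° = 12.1 + 10.59·4.3·0.9014·0.5117 = 33.105 kPa
Denominator = 20.4·4.3·sin18.3°·cos18.3° = 20.4·4.3·0.3140·0.9494 = 26.150 kPa
FS = 33.105 / 26.150 = 1.266

FS = 1.27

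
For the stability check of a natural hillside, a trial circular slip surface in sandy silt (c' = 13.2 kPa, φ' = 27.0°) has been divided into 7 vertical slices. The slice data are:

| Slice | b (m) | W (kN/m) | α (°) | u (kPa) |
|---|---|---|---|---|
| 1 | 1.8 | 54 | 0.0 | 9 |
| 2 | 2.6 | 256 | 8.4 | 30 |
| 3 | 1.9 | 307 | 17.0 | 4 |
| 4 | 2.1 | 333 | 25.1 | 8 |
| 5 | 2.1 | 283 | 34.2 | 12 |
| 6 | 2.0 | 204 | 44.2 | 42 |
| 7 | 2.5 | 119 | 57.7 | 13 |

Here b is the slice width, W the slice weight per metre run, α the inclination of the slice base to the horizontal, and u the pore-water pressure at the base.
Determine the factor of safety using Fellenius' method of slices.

FS = 1.14

Ordinary method of slices: FS = Σ[c'·Δl_i + (W_i cosα_i − u_i·Δl_i)·tanφ'] / Σ W_i sinα_i, with Δl_i = b_i / cosα_i.
Slice 1: Δl = 1.8/cos0.0° = 1.800 m; N'_1 = 54·cos0.0° − 9·1.800 = 37.8; c'Δl = 23.76; W sinα = 0.0
Slice 2: Δl = 2.6/cos8.4° = 2.628 m; N'_2 = 256·cos8.4° − 30·2.628 = 174.4; c'Δl = 34.69; W sinα = 37.4
Slice 3: Δl = 1.9/cos17.0° = 1.987 m; N'_3 = 307·cos17.0° − 4·1.987 = 285.6; c'Δl = 26.23; W sinα = 89.8
Slice 4: Δl = 2.1/cos25.1° = 2.319 m; N'_4 = 333·cos25.1° − 8·2.319 = 283.0; c'Δl = 30.61; W sinα = 141.3
Slice 5: Δl = 2.1/cos34.2° = 2.539 m; N'_5 = 283·cos34.2° − 12·2.539 = 203.6; c'Δl = 33.52; W sinα = 159.1
Slice 6: Δl = 2.0/cos44.2° = 2.790 m; N'_6 = 204·cos44.2° − 42·2.790 = 29.1; c'Δl = 36.82; W sinα = 142.2
Slice 7: Δl = 2.5/cos57.7° = 4.679 m; N'_7 = 119·cos57.7° − 13·4.679 = 2.8; c'Δl = 61.76; W sinα = 100.6
Σc'Δl = 247.4 kN/m; ΣN' = 1016.3 kN/m; ΣW sinα = 670.3 kN/m
Resisting = 247.4 + 1016.3·tan27.0° = 247.4 + 517.8 = 765.2 kN/m
FS = 765.2 / 670.3 = 1.142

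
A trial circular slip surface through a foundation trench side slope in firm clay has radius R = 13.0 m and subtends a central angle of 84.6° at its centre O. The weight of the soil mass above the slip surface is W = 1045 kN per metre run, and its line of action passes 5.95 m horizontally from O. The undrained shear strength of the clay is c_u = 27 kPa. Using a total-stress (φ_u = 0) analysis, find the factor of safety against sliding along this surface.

Taking moments about the centre O, the resisting moment is provided by the undrained shear strength acting along the arc:
Arc length L_a = R·θ = 13.0·(84.6°·π/180) = 13.0·1.4765 = 19.20 m
M_R = c_u·L_a·R = 27·19.20·13.0 = 6737.5 kN·m/m
M_D = W·d = 1045·5.95 = 6217.8 kN·m/m
FS = M_R / M_D = 6737.5 / 6217.8 = 1.084

FS = 1.08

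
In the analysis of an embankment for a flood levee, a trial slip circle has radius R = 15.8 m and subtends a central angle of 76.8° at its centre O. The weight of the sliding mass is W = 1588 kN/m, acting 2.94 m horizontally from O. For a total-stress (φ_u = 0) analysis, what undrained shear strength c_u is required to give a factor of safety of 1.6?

FS = c_u·L_a·R / (W·d), so c_u = FS·W·d / (L_a·R).
Arc length L_a = R·θ = 15.8·(76.8°·π/180) = 15.8·1.3404 = 21.18 m
c_u = 1.6·1588·2.94 / (21.18·15.8) = 7470.0 / 334.62 = 22.32 kPa

c_u = 22.3 kPa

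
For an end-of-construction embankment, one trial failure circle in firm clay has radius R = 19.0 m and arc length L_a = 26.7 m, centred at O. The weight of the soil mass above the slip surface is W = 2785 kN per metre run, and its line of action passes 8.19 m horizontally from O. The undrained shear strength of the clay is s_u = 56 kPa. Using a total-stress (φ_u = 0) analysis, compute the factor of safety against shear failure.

FS = 1.25

Taking moments about the centre O, the resisting moment is provided by the undrained shear strength acting along the arc:
M_R = s_u·L_a·R = 56·26.70·19.0 = 28408.8 kN·m/m
M_D = W·d = 2785·8.19 = 22809.1 kN·m/m
FS = M_R / M_D = 28408.8 / 22809.1 = 1.246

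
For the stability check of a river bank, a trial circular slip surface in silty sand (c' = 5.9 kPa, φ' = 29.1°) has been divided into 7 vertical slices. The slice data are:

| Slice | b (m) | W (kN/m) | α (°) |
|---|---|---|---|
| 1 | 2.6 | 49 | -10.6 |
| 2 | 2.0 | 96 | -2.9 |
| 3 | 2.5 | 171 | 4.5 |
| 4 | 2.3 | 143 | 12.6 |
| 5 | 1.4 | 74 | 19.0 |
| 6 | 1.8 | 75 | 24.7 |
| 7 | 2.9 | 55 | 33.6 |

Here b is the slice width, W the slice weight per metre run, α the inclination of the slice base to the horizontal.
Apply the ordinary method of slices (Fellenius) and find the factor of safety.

Ordinary method of slices: FS = Σ[c'·Δl_i + (W_i cosα_i)·tanφ'] / Σ W_i sinα_i, with Δl_i = b_i / cosα_i.
Slice 1: Δl = 2.6/cos(-10.6°) = 2.645 m; N'_1 = 49·cos(-10.6°) = 48.2; c'Δl = 15.61; W sinα = -9.0
Slice 2: Δl = 2.0/cos(-2.9°) = 2.003 m; N'_2 = 96·cos(-2.9°) = 95.9; c'Δl = 11.82; W sinα = -4.9
Slice 3: Δl = 2.5/cos4.5° = 2.508 m; N'_3 = 171·cos4.5° = 170.5; c'Δl = 14.80; W sinα = 13.4
Slice 4: Δl = 2.3/cos12.6° = 2.357 m; N'_4 = 143·cos12.6° = 139.6; c'Δl = 13.90; W sinα = 31.2
Slice 5: Δl = 1.4/cos19.0° = 1.481 m; N'_5 = 74·cos19.0° = 70.0; c'Δl = 8.74; W sinα = 24.1
Slice 6: Δl = 1.8/cos24.7° = 1.981 m; N'_6 = 75·cos24.7° = 68.1; c'Δl = 11.69; W sinα = 31.3
Slice 7: Δl = 2.9/cos33.6° = 3.482 m; N'_7 = 55·cos33.6° = 45.8; c'Δl = 20.54; W sinα = 30.4
Σc'Δl = 97.1 kN/m; ΣN' = 638.0 kN/m; ΣW sinα = 116.6 kN/m
Resisting = 97.1 + 638.0·tan29.1° = 97.1 + 355.1 = 452.2 kN/m
FS = 452.2 / 116.6 = 3.878

FS = 3.88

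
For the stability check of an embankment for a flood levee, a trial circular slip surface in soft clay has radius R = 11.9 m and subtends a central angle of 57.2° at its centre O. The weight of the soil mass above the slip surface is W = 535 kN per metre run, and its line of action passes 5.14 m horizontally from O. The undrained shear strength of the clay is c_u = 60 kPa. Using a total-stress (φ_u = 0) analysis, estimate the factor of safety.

FS = 3.08

Taking moments about the centre O, the resisting moment is provided by the undrained shear strength acting along the arc:
Arc length L_a = R·θ = 11.9·(57.2°·π/180) = 11.9·0.9983 = 11.88 m
M_R = c_u·L_a·R = 60·11.88·11.9 = 8482.4 kN·m/m
M_D = W·d = 535·5.14 = 2749.9 kN·m/m
FS = M_R / M_D = 8482.4 / 2749.9 = 3.085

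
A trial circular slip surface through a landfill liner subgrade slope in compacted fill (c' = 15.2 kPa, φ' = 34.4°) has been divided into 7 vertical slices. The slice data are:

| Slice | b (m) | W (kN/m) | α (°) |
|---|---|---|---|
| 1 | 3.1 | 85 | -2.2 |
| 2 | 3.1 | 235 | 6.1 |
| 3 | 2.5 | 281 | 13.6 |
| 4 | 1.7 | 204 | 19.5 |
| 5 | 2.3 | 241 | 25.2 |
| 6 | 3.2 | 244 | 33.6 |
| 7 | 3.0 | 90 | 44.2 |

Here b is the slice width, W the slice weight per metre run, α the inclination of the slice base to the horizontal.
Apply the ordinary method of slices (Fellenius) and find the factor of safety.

FS = 2.61

Ordinary method of slices: FS = Σ[c'·Δl_i + (W_i cosα_i)·tanφ'] / Σ W_i sinα_i, with Δl_i = b_i / cosα_i.
Slice 1: Δl = 3.1/cos(-2.2°) = 3.102 m; N'_1 = 85·cos(-2.2°) = 84.9; c'Δl = 47.15; W sinα = -3.3
Slice 2: Δl = 3.1/cos6.1° = 3.118 m; N'_2 = 235·cos6.1° = 233.7; c'Δl = 47.39; W sinα = 25.0
Slice 3: Δl = 2.5/cos13.6° = 2.572 m; N'_3 = 281·cos13.6° = 273.1; c'Δl = 39.10; W sinα = 66.1
Slice 4: Δl = 1.7/cos19.5° = 1.803 m; N'_4 = 204·cos19.5° = 192.3; c'Δl = 27.41; W sinα = 68.1
Slice 5: Δl = 2.3/cos25.2° = 2.542 m; N'_5 = 241·cos25.2° = 218.1; c'Δl = 38.64; W sinα = 102.6
Slice 6: Δl = 3.2/cos33.6° = 3.842 m; N'_6 = 244·cos33.6° = 203.2; c'Δl = 58.40; W sinα = 135.0
Slice 7: Δl = 3.0/cos44.2° = 4.185 m; N'_7 = 90·cos44.2° = 64.5; c'Δl = 63.61; W sinα = 62.7
Σc'Δl = 321.7 kN/m; ΣN' = 1269.8 kN/m; ΣW sinα = 456.3 kN/m
Resisting = 321.7 + 1269.8·tan34.4° = 321.7 + 869.5 = 1191.2 kN/m
FS = 1191.2 / 456.3 = 2.611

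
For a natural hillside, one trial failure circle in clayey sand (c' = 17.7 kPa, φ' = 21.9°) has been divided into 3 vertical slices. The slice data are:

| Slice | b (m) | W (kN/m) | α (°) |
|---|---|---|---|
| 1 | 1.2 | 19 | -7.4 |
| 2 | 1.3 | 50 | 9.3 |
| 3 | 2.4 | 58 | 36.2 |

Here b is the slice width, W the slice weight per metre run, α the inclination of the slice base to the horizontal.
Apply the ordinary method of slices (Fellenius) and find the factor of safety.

Ordinary method of slices: FS = Σ[c'·Δl_i + (W_i cosα_i)·tanφ'] / Σ W_i sinα_i, with Δl_i = b_i / cosα_i.
Slice 1: Δl = 1.2/cos(-7.4°) = 1.210 m; N'_1 = 19·cos(-7.4°) = 18.8; c'Δl = 21.42; W sinα = -2.4
Slice 2: Δl = 1.3/cos9.3° = 1.317 m; N'_2 = 50·cos9.3° = 49.3; c'Δl = 23.32; W sinα = 8.1
Slice 3: Δl = 2.4/cos36.2° = 2.974 m; N'_3 = 58·cos36.2° = 46.8; c'Δl = 52.64; W sinα = 34.3
Σc'Δl = 97.4 kN/m; ΣN' = 115.0 kN/m; ΣW sinα = 39.9 kN/m
Resisting = 97.4 + 115.0·tan21.9° = 97.4 + 46.2 = 143.6 kN/m
FS = 143.6 / 39.9 = 3.600

FS = 3.60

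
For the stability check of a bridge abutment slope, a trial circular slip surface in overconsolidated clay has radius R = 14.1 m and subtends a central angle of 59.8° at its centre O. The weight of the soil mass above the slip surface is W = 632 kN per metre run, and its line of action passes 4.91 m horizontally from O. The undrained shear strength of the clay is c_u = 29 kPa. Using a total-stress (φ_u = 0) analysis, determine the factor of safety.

Taking moments about the centre O, the resisting moment is provided by the undrained shear strength acting along the arc:
Arc length L_a = R·θ = 14.1·(59.8°·π/180) = 14.1·1.0437 = 14.72 m
M_R = c_u·L_a·R = 29·14.72·14.1 = 6017.5 kN·m/m
M_D = W·d = 632·4.91 = 3103.1 kN·m/m
FS = M_R / M_D = 6017.5 / 3103.1 = 1.939

FS = 1.94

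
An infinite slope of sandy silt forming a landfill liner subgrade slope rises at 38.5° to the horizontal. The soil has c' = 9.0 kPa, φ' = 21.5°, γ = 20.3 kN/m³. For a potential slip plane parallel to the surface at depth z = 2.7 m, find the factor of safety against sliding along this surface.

FS = 0.83

For an infinite slope with a slip plane parallel to the surface (no pore pressure): FS = [c' + γz cos²β tanφ'] / [γz sinβ cosβ].
γz = 20.3·2.7 = 54.81 kN/m²
Numerator = 9.0 + 54.81·cos²38.5°·tan21.5° = 9.0 + 54.81·0.6125·0.3939 = 22.223 kPa
Denominator = 54.81·sin38.5°·cos38.5° = 54.81·0.6225·0.7826 = 26.703 kPa
FS = 22.223 / 26.703 = 0.832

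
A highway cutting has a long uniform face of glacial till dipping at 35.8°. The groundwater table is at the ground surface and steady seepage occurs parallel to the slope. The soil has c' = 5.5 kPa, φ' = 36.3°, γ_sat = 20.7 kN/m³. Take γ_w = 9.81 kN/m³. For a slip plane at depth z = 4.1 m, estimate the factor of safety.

With seepage parallel to the slope and the water table at the surface, the effective normal stress on the slip plane uses the buoyant unit weight γ' = γ_sat − γ_w while the driving shear stress uses γ_sat:
FS = [c' + γ' z cos²β tanφ'] / [γ_sat z sinβ cosβ]
γ' = 20.7 − 9.81 = 10.89 kN/m³
Numerator = 5.5 + 10.89·4.1·cos²35.8°·tan36.3° = 5.5 + 10.89·4.1·0.6578·0.7346 = 27.075 kPa
Denominator = 20.7·4.1·sin35.8°·cos35.8° = 20.7·4.1·0.5850·0.8111 = 40.266 kPa
FS = 27.075 / 40.266 = 0.672

FS = 0.67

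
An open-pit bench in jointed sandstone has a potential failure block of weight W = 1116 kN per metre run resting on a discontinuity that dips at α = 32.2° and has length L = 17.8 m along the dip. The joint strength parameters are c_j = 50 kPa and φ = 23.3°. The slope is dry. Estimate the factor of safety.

FS = 2.18

Resolving the block weight along and normal to the plane and applying the Mohr–Coulomb strength on the joint:
N' = W cosα = 1116·cos32.2° = 944.4 kN/m
Driving force T = W sinα = 1116·sin32.2° = 594.7 kN/m
Resisting force R = c_j·L + N'·tanφ = 50·17.8 + 944.4·tan23.3° = 890.0 + 406.7 = 1296.7 kN/m
FS = R / T = 1296.7 / 594.7 = 2.180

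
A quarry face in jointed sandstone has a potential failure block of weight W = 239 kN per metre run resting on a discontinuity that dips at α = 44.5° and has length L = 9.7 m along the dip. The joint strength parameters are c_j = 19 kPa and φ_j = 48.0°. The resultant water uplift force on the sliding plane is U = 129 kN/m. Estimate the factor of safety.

FS = 1.38

Resolving the block weight along and normal to the plane and applying the Mohr–Coulomb strength on the joint:
N' = W cosα − U = 239·cos44.5° − 129 = 41.5 kN/m
Driving force T = W sinα = 239·sin44.5° = 167.5 kN/m
Resisting force R = c_j·L + N'·tanφ_j = 19·9.7 + 41.5·tan48.0° = 184.3 + 46.1 = 230.4 kN/m
FS = R / T = 230.4 / 167.5 = 1.375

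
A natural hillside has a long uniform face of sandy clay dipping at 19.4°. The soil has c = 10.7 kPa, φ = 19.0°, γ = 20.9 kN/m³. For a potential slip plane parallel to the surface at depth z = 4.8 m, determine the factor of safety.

For an infinite slope with a slip plane parallel to the surface (no pore pressure): FS = [c + γz cos²β tanφ] / [γz sinβ cosβ].
γz = 20.9·4.8 = 100.32 kN/m²
Numerator = 10.7 + 100.32·cos²19.4°·tan19.0° = 10.7 + 100.32·0.8897·0.3443 = 41.432 kPa
Denominator = 100.32·sin19.4°·cos19.4° = 100.32·0.3322·0.9432 = 31.430 kPa
FS = 41.432 / 31.430 = 1.318

FS = 1.32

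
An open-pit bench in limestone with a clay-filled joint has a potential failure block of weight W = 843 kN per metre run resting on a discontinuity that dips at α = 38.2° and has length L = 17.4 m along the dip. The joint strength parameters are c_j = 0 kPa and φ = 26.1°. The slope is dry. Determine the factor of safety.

Resolving the block weight along and normal to the plane and applying the Mohr–Coulomb strength on the joint:
N' = W cosα = 843·cos38.2° = 662.5 kN/m
Driving force T = W sinα = 843·sin38.2° = 521.3 kN/m
Resisting force R = c_j·L + N'·tanφ = 0·17.4 + 662.5·tan26.1° = 0.0 + 324.5 = 324.5 kN/m
FS = R / T = 324.5 / 521.3 = 0.623

FS = 0.62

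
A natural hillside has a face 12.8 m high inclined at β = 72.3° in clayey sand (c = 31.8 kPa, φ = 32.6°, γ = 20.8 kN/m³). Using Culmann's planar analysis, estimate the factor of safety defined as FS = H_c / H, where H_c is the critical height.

H_c = (4c/γ) · sinβ cosφ / [1 − cos(β − φ)]
    = (4·31.8/20.8) · sin72.3°·cos32.6° / [1 − cos39.7°]
    = 6.115 · 0.8026 / 0.2306 = 21.28 m
FS = H_c / H = 21.28 / 12.8 = 1.663

FS = 1.66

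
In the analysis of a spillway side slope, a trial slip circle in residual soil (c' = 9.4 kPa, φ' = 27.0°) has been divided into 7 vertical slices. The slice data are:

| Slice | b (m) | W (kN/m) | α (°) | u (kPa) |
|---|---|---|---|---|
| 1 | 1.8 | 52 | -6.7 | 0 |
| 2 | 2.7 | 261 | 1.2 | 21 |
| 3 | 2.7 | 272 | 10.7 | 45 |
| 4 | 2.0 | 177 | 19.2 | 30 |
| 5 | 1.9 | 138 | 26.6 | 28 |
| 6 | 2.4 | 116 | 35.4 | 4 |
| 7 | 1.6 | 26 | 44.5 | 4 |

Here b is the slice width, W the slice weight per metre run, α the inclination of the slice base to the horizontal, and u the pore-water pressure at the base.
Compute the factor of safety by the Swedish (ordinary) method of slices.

FS = 1.93

Ordinary method of slices: FS = Σ[c'·Δl_i + (W_i cosα_i − u_i·Δl_i)·tanφ'] / Σ W_i sinα_i, with Δl_i = b_i / cosα_i.
Slice 1: Δl = 1.8/cos(-6.7°) = 1.812 m; N'_1 = 52·cos(-6.7°) − 0·1.812 = 51.6; c'Δl = 17.04; W sinα = -6.1
Slice 2: Δl = 2.7/cos1.2° = 2.701 m; N'_2 = 261·cos1.2° − 21·2.701 = 204.2; c'Δl = 25.39; W sinα = 5.5
Slice 3: Δl = 2.7/cos10.7° = 2.748 m; N'_3 = 272·cos10.7° − 45·2.748 = 143.6; c'Δl = 25.83; W sinα = 50.5
Slice 4: Δl = 2.0/cos19.2° = 2.118 m; N'_4 = 177·cos19.2° − 30·2.118 = 103.6; c'Δl = 19.91; W sinα = 58.2
Slice 5: Δl = 1.9/cos26.6° = 2.125 m; N'_5 = 138·cos26.6° − 28·2.125 = 63.9; c'Δl = 19.97; W sinα = 61.8
Slice 6: Δl = 2.4/cos35.4° = 2.944 m; N'_6 = 116·cos35.4° − 4·2.944 = 82.8; c'Δl = 27.68; W sinα = 67.2
Slice 7: Δl = 1.6/cos44.5° = 2.243 m; N'_7 = 26·cos44.5° − 4·2.243 = 9.6; c'Δl = 21.09; W sinα = 18.2
Σc'Δl = 156.9 kN/m; ΣN' = 659.4 kN/m; ΣW sinα = 255.3 kN/m
Resisting = 156.9 + 659.4·tan27.0° = 156.9 + 336.0 = 492.9 kN/m
FS = 492.9 / 255.3 = 1.930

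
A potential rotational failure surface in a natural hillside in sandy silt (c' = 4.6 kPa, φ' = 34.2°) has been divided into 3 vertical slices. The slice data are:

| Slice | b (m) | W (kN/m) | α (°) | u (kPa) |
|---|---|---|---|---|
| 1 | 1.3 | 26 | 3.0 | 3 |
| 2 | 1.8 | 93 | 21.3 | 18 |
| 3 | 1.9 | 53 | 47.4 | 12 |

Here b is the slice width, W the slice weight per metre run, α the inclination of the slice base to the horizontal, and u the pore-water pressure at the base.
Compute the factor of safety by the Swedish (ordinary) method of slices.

FS = 1.07

Ordinary method of slices: FS = Σ[c'·Δl_i + (W_i cosα_i − u_i·Δl_i)·tanφ'] / Σ W_i sinα_i, with Δl_i = b_i / cosα_i.
Slice 1: Δl = 1.3/cos3.0° = 1.302 m; N'_1 = 26·cos3.0° − 3·1.302 = 22.1; c'Δl = 5.99; W sinα = 1.4
Slice 2: Δl = 1.8/cos21.3° = 1.932 m; N'_2 = 93·cos21.3° − 18·1.932 = 51.9; c'Δl = 8.89; W sinα = 33.8
Slice 3: Δl = 1.9/cos47.4° = 2.807 m; N'_3 = 53·cos47.4° − 12·2.807 = 2.2; c'Δl = 12.91; W sinα = 39.0
Σc'Δl = 27.8 kN/m; ΣN' = 76.1 kN/m; ΣW sinα = 74.2 kN/m
Resisting = 27.8 + 76.1·tan34.2° = 27.8 + 51.7 = 79.5 kN/m
FS = 79.5 / 74.2 = 1.072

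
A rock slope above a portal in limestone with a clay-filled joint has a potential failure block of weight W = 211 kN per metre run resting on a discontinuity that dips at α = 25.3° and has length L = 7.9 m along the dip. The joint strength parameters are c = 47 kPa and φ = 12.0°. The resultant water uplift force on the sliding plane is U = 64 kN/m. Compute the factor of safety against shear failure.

Resolving the block weight along and normal to the plane and applying the Mohr–Coulomb strength on the joint:
N' = W cosα − U = 211·cos25.3° − 64 = 126.8 kN/m
Driving force T = W sinα = 211·sin25.3° = 90.2 kN/m
Resisting force R = c·L + N'·tanφ = 47·7.9 + 126.8·tan12.0° = 371.3 + 26.9 = 398.2 kN/m
FS = R / T = 398.2 / 90.2 = 4.416

FS = 4.42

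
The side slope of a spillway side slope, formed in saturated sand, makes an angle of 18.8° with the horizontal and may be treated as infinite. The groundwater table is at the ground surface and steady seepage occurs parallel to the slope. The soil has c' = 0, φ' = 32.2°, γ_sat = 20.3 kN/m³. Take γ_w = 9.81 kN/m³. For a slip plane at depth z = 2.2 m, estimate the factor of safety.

FS = 0.96

With seepage parallel to the slope and the water table at the surface, the effective normal stress on the slip plane uses the buoyant unit weight γ' = γ_sat − γ_w while the driving shear stress uses γ_sat:
FS = [c' + γ' z cos²β tanφ'] / [γ_sat z sinβ cosβ]
(For c' = 0 this reduces to FS = (γ'/γ_sat)·tanφ'/tanβ.)
γ' = 20.3 − 9.81 = 10.49 kN/m³
Numerator = 0.0 + 10.49·2.2·cos²18.8°·tan32.2° = 0.0 + 10.49·2.2·0.8961·0.6297 = 13.024 kPa
Denominator = 20.3·2.2·sin18.8°·cos18.8° = 20.3·2.2·0.3223·0.9466 = 13.625 kPa
FS = 13.024 / 13.625 = 0.956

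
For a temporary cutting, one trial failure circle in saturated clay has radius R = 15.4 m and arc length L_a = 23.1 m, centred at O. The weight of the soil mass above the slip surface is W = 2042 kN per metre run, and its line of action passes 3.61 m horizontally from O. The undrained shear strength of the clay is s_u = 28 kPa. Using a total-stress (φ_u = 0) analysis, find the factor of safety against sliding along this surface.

FS = 1.35

Taking moments about the centre O, the resisting moment is provided by the undrained shear strength acting along the arc:
M_R = s_u·L_a·R = 28·23.10·15.4 = 9960.7 kN·m/m
M_D = W·d = 2042·3.61 = 7371.6 kN·m/m
FS = M_R / M_D = 9960.7 / 7371.6 = 1.351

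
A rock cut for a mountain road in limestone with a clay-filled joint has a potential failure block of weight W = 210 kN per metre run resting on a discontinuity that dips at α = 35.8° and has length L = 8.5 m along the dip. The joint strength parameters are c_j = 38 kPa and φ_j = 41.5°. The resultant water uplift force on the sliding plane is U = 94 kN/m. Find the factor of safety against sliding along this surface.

Resolving the block weight along and normal to the plane and applying the Mohr–Coulomb strength on the joint:
N' = W cosα − U = 210·cos35.8° − 94 = 76.3 kN/m
Driving force T = W sinα = 210·sin35.8° = 122.8 kN/m
Resisting force R = c_j·L + N'·tanφ_j = 38·8.5 + 76.3·tan41.5° = 323.0 + 67.5 = 390.5 kN/m
FS = R / T = 390.5 / 122.8 = 3.179

FS = 3.18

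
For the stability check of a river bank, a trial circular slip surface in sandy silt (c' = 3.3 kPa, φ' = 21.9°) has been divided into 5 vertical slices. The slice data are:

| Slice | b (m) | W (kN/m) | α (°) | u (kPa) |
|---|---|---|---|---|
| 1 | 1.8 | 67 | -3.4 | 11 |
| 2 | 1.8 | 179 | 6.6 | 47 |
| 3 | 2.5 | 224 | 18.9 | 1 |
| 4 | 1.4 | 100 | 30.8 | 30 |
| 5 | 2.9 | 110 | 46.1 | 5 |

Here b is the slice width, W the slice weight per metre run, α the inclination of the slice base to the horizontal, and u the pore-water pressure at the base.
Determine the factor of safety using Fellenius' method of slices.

FS = 0.99

Ordinary method of slices: FS = Σ[c'·Δl_i + (W_i cosα_i − u_i·Δl_i)·tanφ'] / Σ W_i sinα_i, with Δl_i = b_i / cosα_i.
Slice 1: Δl = 1.8/cos(-3.4°) = 1.803 m; N'_1 = 67·cos(-3.4°) − 11·1.803 = 47.0; c'Δl = 5.95; W sinα = -4.0
Slice 2: Δl = 1.8/cos6.6° = 1.812 m; N'_2 = 179·cos6.6° − 47·1.812 = 92.6; c'Δl = 5.98; W sinα = 20.6
Slice 3: Δl = 2.5/cos18.9° = 2.642 m; N'_3 = 224·cos18.9° − 1·2.642 = 209.3; c'Δl = 8.72; W sinα = 72.6
Slice 4: Δl = 1.4/cos30.8° = 1.630 m; N'_4 = 100·cos30.8° − 30·1.630 = 37.0; c'Δl = 5.38; W sinα = 51.2
Slice 5: Δl = 2.9/cos46.1° = 4.182 m; N'_5 = 110·cos46.1° − 5·4.182 = 55.4; c'Δl = 13.80; W sinα = 79.3
Σc'Δl = 39.8 kN/m; ΣN' = 441.3 kN/m; ΣW sinα = 219.6 kN/m
Resisting = 39.8 + 441.3·tan21.9° = 39.8 + 177.4 = 217.2 kN/m
FS = 217.2 / 219.6 = 0.989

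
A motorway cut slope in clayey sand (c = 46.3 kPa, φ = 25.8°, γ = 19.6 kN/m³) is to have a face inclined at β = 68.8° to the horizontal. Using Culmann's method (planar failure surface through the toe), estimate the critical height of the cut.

Culmann's analysis gives the critical failure plane at α_cr = (β + φ)/2 = (68.8 + 25.8)/2 = 47.3°, and the critical height
H_c = (4c/γ) · sinβ cosφ / [1 − cos(β − φ)]
    = (4·46.3/19.6) · sin68.8°·cos25.8° / [1 − cos(43.0°)]
    = 9.449 · 0.9323·0.9003 / [1 − 0.7314]
    = 9.449 · 0.8394 / 0.2686
    = 29.52 m

H_c = 29.52 m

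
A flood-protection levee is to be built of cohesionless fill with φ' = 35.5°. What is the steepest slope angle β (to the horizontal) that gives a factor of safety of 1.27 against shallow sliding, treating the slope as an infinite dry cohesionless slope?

For an infinite dry cohesionless slope FS = tanφ'/tanβ, so tanβ = tanφ' / FS.
tanβ = tan35.5° / 1.27 = 0.7133 / 1.27 = 0.5616
β = arctan(0.5616) = 29.32°

β = 29.3°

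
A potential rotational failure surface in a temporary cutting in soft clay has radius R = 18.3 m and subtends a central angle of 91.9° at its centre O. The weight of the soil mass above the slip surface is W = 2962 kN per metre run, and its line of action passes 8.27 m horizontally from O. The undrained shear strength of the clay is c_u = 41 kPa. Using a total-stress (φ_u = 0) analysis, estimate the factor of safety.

FS = 0.90

Taking moments about the centre O, the resisting moment is provided by the undrained shear strength acting along the arc:
Arc length L_a = R·θ = 18.3·(91.9°·π/180) = 18.3·1.6040 = 29.35 m
M_R = c_u·L_a·R = 41·29.35·18.3 = 22023.1 kN·m/m
M_D = W·d = 2962·8.27 = 24495.7 kN·m/m
FS = M_R / M_D = 22023.1 / 24495.7 = 0.899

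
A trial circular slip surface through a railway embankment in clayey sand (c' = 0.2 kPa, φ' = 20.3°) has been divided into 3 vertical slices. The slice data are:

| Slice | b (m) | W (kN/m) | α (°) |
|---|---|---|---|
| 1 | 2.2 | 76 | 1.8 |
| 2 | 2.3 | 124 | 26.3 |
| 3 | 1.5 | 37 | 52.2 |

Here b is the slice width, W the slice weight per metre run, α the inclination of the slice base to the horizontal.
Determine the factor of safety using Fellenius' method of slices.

FS = 0.91

Ordinary method of slices: FS = Σ[c'·Δl_i + (W_i cosα_i)·tanφ'] / Σ W_i sinα_i, with Δl_i = b_i / cosα_i.
Slice 1: Δl = 2.2/cos1.8° = 2.201 m; N'_1 = 76·cos1.8° = 76.0; c'Δl = 0.44; W sinα = 2.4
Slice 2: Δl = 2.3/cos26.3° = 2.566 m; N'_2 = 124·cos26.3° = 111.2; c'Δl = 0.51; W sinα = 54.9
Slice 3: Δl = 1.5/cos52.2° = 2.447 m; N'_3 = 37·cos52.2° = 22.7; c'Δl = 0.49; W sinα = 29.2
Σc'Δl = 1.4 kN/m; ΣN' = 209.8 kN/m; ΣW sinα = 86.6 kN/m
Resisting = 1.4 + 209.8·tan20.3° = 1.4 + 77.6 = 79.1 kN/m
FS = 79.1 / 86.6 = 0.913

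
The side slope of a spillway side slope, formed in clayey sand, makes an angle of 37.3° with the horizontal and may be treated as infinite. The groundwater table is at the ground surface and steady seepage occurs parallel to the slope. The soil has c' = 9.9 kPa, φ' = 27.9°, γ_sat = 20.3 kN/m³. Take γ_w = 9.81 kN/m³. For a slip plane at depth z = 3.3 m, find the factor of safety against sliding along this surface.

With seepage parallel to the slope and the water table at the surface, the effective normal stress on the slip plane uses the buoyant unit weight γ' = γ_sat − γ_w while the driving shear stress uses γ_sat:
FS = [c' + γ' z cos²β tanφ'] / [γ_sat z sinβ cosβ]
γ' = 20.3 − 9.81 = 10.49 kN/m³
Numerator = 9.9 + 10.49·3.3·cos²37.3°·tan27.9° = 9.9 + 10.49·3.3·0.6328·0.5295 = 21.498 kPa
Denominator = 20.3·3.3·sin37.3°·cos37.3° = 20.3·3.3·0.6060·0.7955 = 32.292 kPa
FS = 21.498 / 32.292 = 0.666

FS = 0.67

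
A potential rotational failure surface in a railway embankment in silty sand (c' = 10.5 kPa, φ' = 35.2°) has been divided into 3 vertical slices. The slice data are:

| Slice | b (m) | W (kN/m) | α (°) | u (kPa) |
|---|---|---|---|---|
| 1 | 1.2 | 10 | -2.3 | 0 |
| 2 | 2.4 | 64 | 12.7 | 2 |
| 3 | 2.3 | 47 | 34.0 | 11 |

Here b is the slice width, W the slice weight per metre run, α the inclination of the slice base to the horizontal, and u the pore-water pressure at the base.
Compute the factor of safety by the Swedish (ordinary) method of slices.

FS = 3.03

Ordinary method of slices: FS = Σ[c'·Δl_i + (W_i cosα_i − u_i·Δl_i)·tanφ'] / Σ W_i sinα_i, with Δl_i = b_i / cosα_i.
Slice 1: Δl = 1.2/cos(-2.3°) = 1.201 m; N'_1 = 10·cos(-2.3°) − 0·1.201 = 10.0; c'Δl = 12.61; W sinα = -0.4
Slice 2: Δl = 2.4/cos12.7° = 2.460 m; N'_2 = 64·cos12.7° − 2·2.460 = 57.5; c'Δl = 25.83; W sinα = 14.1
Slice 3: Δl = 2.3/cos34.0° = 2.774 m; N'_3 = 47·cos34.0° − 11·2.774 = 8.4; c'Δl = 29.13; W sinα = 26.3
Σc'Δl = 67.6 kN/m; ΣN' = 76.0 kN/m; ΣW sinα = 40.0 kN/m
Resisting = 67.6 + 76.0·tan35.2° = 67.6 + 53.6 = 121.2 kN/m
FS = 121.2 / 40.0 = 3.033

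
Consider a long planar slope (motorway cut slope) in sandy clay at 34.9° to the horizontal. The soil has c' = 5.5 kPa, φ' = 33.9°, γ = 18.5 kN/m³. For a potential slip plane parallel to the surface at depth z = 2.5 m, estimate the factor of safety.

For an infinite slope with a slip plane parallel to the surface (no pore pressure): FS = [c' + γz cos²β tanφ'] / [γz sinβ cosβ].
γz = 18.5·2.5 = 46.25 kN/m²
Numerator = 5.5 + 46.25·cos²34.9°·tan33.9° = 5.5 + 46.25·0.6726·0.6720 = 26.405 kPa
Denominator = 46.25·sin34.9°·cos34.9° = 46.25·0.5721·0.8202 = 21.703 kPa
FS = 26.405 / 21.703 = 1.217

FS = 1.22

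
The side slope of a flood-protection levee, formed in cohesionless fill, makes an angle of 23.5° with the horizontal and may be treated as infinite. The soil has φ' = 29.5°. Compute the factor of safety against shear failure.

FS = 1.30

For a dry cohesionless infinite slope the factor of safety is FS = tanφ' / tanβ.
FS = tan29.5° / tan23.5° = 0.5658 / 0.4348 = 1.301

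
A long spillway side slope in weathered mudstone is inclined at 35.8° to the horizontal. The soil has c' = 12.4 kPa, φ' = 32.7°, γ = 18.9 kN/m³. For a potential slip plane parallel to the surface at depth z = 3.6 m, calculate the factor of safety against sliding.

For an infinite slope with a slip plane parallel to the surface (no pore pressure): FS = [c' + γz cos²β tanφ'] / [γz sinβ cosβ].
γz = 18.9·3.6 = 68.04 kN/m²
Numerator = 12.4 + 68.04·cos²35.8°·tan32.7° = 12.4 + 68.04·0.6578·0.6420 = 41.134 kPa
Denominator = 68.04·sin35.8°·cos35.8° = 68.04·0.5850·0.8111 = 32.281 kPa
FS = 41.134 / 32.281 = 1.274

FS = 1.27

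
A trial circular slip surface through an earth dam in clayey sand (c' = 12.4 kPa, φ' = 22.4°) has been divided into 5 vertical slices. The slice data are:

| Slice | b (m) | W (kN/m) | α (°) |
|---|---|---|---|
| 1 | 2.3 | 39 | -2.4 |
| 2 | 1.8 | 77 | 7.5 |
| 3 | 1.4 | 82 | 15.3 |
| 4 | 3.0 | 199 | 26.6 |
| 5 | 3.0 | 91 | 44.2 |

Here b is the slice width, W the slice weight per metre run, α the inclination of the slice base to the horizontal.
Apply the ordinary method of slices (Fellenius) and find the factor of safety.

FS = 1.88

Ordinary method of slices: FS = Σ[c'·Δl_i + (W_i cosα_i)·tanφ'] / Σ W_i sinα_i, with Δl_i = b_i / cosα_i.
Slice 1: Δl = 2.3/cos(-2.4°) = 2.302 m; N'_1 = 39·cos(-2.4°) = 39.0; c'Δl = 28.55; W sinα = -1.6
Slice 2: Δl = 1.8/cos7.5° = 1.816 m; N'_2 = 77·cos7.5° = 76.3; c'Δl = 22.51; W sinα = 10.1
Slice 3: Δl = 1.4/cos15.3° = 1.451 m; N'_3 = 82·cos15.3° = 79.1; c'Δl = 18.00; W sinα = 21.6
Slice 4: Δl = 3.0/cos26.6° = 3.355 m; N'_4 = 199·cos26.6° = 177.9; c'Δl = 41.60; W sinα = 89.1
Slice 5: Δl = 3.0/cos44.2° = 4.185 m; N'_5 = 91·cos44.2° = 65.2; c'Δl = 51.89; W sinα = 63.4
Σc'Δl = 162.5 kN/m; ΣN' = 437.6 kN/m; ΣW sinα = 182.6 kN/m
Resisting = 162.5 + 437.6·tan22.4° = 162.5 + 180.4 = 342.9 kN/m
FS = 342.9 / 182.6 = 1.878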